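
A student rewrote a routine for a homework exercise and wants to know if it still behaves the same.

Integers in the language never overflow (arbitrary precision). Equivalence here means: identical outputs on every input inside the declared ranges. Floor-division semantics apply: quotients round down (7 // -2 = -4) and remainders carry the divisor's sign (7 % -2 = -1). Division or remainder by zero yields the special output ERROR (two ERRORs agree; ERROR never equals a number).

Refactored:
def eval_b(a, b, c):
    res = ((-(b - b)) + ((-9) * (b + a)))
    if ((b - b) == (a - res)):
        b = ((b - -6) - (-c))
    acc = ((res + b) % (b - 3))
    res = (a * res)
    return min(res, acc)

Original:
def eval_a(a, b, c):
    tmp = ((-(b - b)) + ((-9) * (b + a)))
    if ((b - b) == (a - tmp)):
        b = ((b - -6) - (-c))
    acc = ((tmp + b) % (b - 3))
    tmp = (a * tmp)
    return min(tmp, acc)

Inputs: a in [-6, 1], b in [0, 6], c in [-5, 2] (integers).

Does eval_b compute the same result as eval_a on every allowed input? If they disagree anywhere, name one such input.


Behavior is preserved: although local variable names differ, the outputs never diverge.
Spot check at a=-2, b=0, c=-5 — eval_a: tmp becomes 18; next ((b - b) == (a - tmp)) evaluates to false; next acc becomes 0; next tmp becomes -36; next final value -36. eval_b: res becomes 18; next ((b - b) == (a - res)) evaluates to false; next acc becomes 0; next res becomes -36; next final value -36. Both give -36.
Across all 448 domain points the two functions coincide.
verdict: equivalent


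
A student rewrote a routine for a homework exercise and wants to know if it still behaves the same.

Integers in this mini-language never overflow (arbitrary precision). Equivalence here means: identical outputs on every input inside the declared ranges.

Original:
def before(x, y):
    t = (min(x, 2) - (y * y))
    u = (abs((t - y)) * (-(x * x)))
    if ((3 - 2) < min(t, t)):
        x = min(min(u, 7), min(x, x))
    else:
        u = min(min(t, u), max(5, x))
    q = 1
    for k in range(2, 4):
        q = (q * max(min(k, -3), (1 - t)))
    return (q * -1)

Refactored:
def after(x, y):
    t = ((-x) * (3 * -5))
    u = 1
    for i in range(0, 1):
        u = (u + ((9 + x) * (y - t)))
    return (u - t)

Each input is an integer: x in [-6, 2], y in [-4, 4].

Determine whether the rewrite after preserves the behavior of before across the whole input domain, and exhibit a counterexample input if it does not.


On input x=-6, y=-4, before returns -529 while after returns 349.
verdict: not equivalent; witness: x=-6, y=-4


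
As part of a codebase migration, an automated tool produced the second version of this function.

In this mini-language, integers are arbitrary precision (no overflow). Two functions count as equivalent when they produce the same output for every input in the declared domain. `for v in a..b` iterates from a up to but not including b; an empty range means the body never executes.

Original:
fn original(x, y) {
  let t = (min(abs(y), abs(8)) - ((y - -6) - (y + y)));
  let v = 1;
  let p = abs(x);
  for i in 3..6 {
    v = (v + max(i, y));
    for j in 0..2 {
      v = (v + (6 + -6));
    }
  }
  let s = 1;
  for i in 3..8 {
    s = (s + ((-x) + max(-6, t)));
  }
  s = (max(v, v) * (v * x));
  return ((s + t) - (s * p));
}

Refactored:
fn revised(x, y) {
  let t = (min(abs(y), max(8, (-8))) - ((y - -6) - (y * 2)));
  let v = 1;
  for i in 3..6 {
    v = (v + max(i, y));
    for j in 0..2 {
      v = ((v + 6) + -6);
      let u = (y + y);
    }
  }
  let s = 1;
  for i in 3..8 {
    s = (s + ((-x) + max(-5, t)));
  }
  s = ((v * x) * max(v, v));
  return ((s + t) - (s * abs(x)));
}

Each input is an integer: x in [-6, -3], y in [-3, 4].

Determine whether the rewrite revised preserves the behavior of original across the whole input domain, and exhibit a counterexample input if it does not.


Although `-6` became `-5`, no input in the stated domain can expose it.
As a probe, take x=-6, y=1: original runs t := -4 | v := 1 | p := 6 | iter i=3: | v := 4 | iter j=0: | v := 4 | iter j=1: | v := 4 | iter i=4: | v := 8 | iter j=0: | v := 8 | iter j=1: | v := 8 | iter i=5: | v := 13 | iter j=0: | v := 13 | iter j=1: | v := 13 | s := 1 | iter i=3: | s := 3 | iter i=4: | s := 5 | iter i=5: | s := 7 | iter i=6: | s := 9 | iter i=7: | s := 11 | s := -1014 | result 5066; revised runs t := -4 | v := 1 | iter i=3: | v := 4 | iter j=0: | v := 4 | u := 2 | iter j=1: | v := 4 | u := 2 | iter i=4: | v := 8 | iter j=0: | v := 8 | u := 2 | iter j=1: | v := 8 | u := 2 | iter i=5: | v := 13 | iter j=0: | v := 13 | u := 2 | iter j=1: | v := 13 | u := 2 | s := 1 | iter i=3: | s := 3 | iter i=4: | s := 5 | iter i=5: | s := 7 | iter i=6: | s := 9 | iter i=7: | s := 11 | s := -1014 | result 5066; both end at 5066.
Every one of the 32 inputs gives matching results.
verdict: equivalent


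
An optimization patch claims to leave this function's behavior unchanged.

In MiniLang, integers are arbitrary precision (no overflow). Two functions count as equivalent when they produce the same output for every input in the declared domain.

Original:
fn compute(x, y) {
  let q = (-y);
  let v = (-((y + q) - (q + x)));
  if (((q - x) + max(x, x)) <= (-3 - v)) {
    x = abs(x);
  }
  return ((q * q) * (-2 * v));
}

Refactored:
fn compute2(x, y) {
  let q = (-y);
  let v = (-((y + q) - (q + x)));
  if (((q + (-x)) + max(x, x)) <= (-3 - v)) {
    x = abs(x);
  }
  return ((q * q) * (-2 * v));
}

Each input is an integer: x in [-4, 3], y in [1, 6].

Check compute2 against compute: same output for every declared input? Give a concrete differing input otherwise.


The two are interchangeable: arithmetic usage differs, and every declared input agrees.
Spot check at x=-2, y=1 — compute: q becomes -1; next v becomes -3; next (((q - x) + max(x, x)) <= (-3 - v)) evaluates to true; next x becomes 2; next final value 6. compute2: q becomes -1; next v becomes -3; next (((q + (-x)) + max(x, x)) <= (-3 - v)) evaluates to true; next x becomes 2; next final value 6. Both give 6.
Across all 48 domain points the two functions coincide.
verdict: equivalent


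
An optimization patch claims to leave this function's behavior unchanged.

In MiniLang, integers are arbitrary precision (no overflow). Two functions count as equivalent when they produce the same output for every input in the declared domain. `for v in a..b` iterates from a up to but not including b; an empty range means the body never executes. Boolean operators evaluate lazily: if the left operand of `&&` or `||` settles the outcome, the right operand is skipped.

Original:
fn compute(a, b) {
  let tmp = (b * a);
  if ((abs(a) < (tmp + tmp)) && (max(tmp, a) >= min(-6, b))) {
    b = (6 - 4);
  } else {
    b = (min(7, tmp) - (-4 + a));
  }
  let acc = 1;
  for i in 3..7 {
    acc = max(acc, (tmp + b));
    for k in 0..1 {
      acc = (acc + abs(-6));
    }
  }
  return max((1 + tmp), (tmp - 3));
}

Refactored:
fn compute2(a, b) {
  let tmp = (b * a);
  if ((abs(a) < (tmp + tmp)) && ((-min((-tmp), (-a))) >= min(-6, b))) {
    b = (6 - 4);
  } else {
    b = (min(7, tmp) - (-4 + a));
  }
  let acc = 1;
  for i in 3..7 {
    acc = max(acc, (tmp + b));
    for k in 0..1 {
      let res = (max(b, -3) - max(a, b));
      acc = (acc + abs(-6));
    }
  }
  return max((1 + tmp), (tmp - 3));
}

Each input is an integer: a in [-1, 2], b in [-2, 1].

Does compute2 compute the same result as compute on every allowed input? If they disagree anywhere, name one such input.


Comparing the listings, the differences include: constant usage differs, plus local variable names differ, plus min/max/abs usage differs, plus arithmetic usage differs, plus statement counts differ.
Tracing a=2, b=1: compute: tmp becomes 2; next ((abs(a) < (tmp + tmp)) && (max(tmp, a) >= min(-6, b))) evaluates to true; next b becomes 2; next acc becomes 1; next at i=3:; next acc becomes 4; next at k=0:; next acc becomes 10; next at i=4:; next acc becomes 10; next at k=0:; next acc becomes 16; next at i=5:; next acc becomes 16; next at k=0:; next acc becomes 22; next at i=6:; next acc becomes 22; next at k=0:; next acc becomes 28; next final value 3 | compute2: tmp becomes 2; next ((abs(a) < (tmp + tmp)) && ((-min((-tmp), (-a))) >= min(-6, b))) evaluates to true; next b becomes 2; next acc becomes 1; next at i=3:; next acc becomes 4; next at k=0:; next res becomes 0; next acc becomes 10; next at i=4:; next acc becomes 10; next at k=0:; next res becomes 0; next acc becomes 16; next at i=5:; next acc becomes 16; next at k=0:; next res becomes 0; next acc becomes 22; next at i=6:; next acc becomes 22; next at k=0:; next res becomes 0; next acc becomes 28; next final value 3 — matching result 3.
Across all 16 domain points the two functions coincide.
verdict: equivalent


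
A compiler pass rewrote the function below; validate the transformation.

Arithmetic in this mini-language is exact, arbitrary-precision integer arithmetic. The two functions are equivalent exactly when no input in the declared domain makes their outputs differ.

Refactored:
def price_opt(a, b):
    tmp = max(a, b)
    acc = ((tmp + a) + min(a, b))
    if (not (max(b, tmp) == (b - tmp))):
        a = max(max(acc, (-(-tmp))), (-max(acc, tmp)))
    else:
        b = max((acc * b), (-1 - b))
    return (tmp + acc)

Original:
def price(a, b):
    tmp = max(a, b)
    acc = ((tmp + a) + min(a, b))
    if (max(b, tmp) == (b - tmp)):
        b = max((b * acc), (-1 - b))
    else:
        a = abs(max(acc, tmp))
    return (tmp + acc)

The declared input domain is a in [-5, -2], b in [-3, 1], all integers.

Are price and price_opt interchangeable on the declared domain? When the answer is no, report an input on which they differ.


This is a faithful refactor — boolean connective usage differs; min/max/abs usage differs, but the computed results match everywhere.
Spot check at a=-3, b=-3 — price: tmp=-3, then acc=-9, then (max(b, tmp) == (b - tmp)) is false, then a=3, then returns -12. price_opt: tmp=-3, then acc=-9, then (not (max(b, tmp) == (b - tmp))) is true, then a=3, then returns -12. Both give -12.
Across all 20 domain points the two functions coincide.
verdict: equivalent


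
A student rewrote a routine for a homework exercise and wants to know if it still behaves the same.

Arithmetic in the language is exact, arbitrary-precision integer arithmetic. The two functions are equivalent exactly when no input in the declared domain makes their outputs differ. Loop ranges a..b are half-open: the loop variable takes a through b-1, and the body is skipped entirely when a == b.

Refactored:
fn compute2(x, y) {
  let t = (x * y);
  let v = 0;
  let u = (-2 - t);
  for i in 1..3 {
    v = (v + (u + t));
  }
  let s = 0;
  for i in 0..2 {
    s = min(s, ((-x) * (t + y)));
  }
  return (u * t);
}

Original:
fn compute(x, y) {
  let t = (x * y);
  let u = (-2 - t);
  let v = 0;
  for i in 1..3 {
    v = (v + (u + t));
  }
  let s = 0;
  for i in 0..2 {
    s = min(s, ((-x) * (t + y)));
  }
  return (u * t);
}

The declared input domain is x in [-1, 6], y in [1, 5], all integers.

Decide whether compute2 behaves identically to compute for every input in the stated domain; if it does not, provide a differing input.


Differences: same computation, different form — yet all 40 inputs agree.
verdict: equivalent


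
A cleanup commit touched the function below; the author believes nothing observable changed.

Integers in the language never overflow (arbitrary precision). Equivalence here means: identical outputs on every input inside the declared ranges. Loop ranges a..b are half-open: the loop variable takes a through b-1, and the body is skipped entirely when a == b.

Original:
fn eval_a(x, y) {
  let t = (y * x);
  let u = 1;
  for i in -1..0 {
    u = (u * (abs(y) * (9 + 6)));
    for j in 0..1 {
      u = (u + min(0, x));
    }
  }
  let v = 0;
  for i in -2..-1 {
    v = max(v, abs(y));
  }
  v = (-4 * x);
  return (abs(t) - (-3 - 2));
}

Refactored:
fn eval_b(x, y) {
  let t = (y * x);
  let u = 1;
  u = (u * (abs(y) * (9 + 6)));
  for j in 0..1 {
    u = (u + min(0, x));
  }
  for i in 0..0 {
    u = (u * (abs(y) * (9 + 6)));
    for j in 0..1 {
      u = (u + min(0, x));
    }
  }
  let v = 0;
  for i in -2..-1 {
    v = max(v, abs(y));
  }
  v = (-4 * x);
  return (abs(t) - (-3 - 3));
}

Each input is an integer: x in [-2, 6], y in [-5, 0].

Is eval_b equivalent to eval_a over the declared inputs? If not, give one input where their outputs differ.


Try x=-2, y=-5.
eval_a: t = 10; u = 1; [i=-1]; u = 75; [j=0]; u = 73; v = 0; [i=-2]; v = 5; v = 8; return 15
eval_b: t = 10; u = 1; u = 75; [j=0]; u = 73; the i loop: no iterations; v = 0; [i=-2]; v = 5; v = 8; return 16
15 vs 16 — the two versions disagree here.
verdict: not equivalent; witness: x=-2, y=-5


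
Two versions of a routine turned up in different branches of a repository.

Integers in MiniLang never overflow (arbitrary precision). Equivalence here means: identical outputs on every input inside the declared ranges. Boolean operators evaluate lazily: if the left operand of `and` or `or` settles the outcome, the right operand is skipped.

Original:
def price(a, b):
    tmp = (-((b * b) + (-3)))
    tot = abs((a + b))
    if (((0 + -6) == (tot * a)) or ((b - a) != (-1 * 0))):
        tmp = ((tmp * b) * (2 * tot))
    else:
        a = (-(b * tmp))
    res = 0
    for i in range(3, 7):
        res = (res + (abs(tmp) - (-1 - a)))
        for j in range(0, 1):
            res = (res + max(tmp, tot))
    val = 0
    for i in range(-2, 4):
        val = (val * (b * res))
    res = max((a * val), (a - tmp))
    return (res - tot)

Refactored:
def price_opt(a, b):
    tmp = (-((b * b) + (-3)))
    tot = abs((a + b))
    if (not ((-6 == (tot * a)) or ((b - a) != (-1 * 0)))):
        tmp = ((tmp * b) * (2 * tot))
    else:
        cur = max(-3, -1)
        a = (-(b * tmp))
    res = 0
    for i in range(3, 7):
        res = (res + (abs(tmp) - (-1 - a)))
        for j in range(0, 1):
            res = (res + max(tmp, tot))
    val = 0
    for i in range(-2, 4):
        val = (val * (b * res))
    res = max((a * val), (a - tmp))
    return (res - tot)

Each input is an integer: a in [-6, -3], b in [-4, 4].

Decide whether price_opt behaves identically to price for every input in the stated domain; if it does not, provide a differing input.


Consider the input a=-6, b=-1.
price: tmp=2, then tot=7, then (((0 + -6) == (tot * a)) or ((b - a) != (-1 * 0))) is true, then tmp=-28, then res=0, then (i=3), then res=23, then (j=0), then res=30, then (i=4), then res=53, then (j=0), then res=60, then (i=5), then res=83, then (j=0), then res=90, then (i=6), then res=113, then (j=0), then res=120, then val=0, then (i=-2), then val=0, then (i=-1), then val=0, then (i=0), then val=0, then (i=1), then val=0, then (i=2), then val=0, then (i=3), then val=0, then res=22, then returns 15
price_opt: tmp=2, then tot=7, then (not ((-6 == (tot * a)) or ((b - a) != (-1 * 0)))) is false, then cur=-1, then a=2, then res=0, then (i=3), then res=5, then (j=0), then res=12, then (i=4), then res=17, then (j=0), then res=24, then (i=5), then res=29, then (j=0), then res=36, then (i=6), then res=41, then (j=0), then res=48, then val=0, then (i=-2), then val=0, then (i=-1), then val=0, then (i=0), then val=0, then (i=1), then val=0, then (i=2), then val=0, then (i=3), then val=0, then res=0, then returns -7
15 != -7, so the rewrite changes behavior.
verdict: not equivalent; witness: a=-6, b=-1


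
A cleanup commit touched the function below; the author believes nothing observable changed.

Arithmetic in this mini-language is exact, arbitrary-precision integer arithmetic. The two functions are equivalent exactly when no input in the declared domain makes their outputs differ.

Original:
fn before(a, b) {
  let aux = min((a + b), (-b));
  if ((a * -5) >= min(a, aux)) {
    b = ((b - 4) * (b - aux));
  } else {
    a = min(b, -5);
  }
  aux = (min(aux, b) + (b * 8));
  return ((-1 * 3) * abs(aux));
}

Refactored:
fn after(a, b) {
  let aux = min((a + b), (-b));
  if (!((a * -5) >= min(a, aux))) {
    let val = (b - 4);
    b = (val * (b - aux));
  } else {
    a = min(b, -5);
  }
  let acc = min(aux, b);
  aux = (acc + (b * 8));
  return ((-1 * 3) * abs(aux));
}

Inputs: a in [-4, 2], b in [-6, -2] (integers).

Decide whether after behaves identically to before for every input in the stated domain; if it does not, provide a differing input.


Try a=-4, b=-6.
before: aux=-10, then ((a * -5) >= min(a, aux)) is true, then b=-40, then aux=-360, then returns -1080
after: aux=-10, then (!((a * -5) >= min(a, aux))) is false, then a=-6, then acc=-10, then aux=-58, then returns -174
-1080 != -174, so the rewrite changes behavior.
verdict: not equivalent; witness: a=-4, b=-6


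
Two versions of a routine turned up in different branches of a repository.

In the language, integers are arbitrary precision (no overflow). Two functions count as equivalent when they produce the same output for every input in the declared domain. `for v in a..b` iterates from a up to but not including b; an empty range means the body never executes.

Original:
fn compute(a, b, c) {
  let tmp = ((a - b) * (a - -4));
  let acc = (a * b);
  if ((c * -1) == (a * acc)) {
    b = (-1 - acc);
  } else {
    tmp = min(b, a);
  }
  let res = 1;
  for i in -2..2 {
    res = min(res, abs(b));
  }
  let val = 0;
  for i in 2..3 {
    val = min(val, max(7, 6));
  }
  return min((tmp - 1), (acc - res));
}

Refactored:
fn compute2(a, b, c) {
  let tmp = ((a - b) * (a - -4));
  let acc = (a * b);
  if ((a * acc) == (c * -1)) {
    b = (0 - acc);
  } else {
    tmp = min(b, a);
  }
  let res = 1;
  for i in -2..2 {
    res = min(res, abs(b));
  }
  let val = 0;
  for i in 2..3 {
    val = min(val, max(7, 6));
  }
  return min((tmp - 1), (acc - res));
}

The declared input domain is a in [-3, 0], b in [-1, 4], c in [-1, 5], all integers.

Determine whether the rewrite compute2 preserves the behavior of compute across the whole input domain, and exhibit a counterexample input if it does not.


Consider the input a=0, b=-1, c=0.
compute: tmp=4, then acc=0, then ((c * -1) == (a * acc)) is true, then b=-1, then res=1, then (i=-2), then res=1, then (i=-1), then res=1, then (i=0), then res=1, then (i=1), then res=1, then val=0, then (i=2), then val=0, then returns -1
compute2: tmp=4, then acc=0, then ((a * acc) == (c * -1)) is true, then b=0, then res=1, then (i=-2), then res=0, then (i=-1), then res=0, then (i=0), then res=0, then (i=1), then res=0, then val=0, then (i=2), then val=0, then returns 0
-1 != 0, so the rewrite changes behavior.
verdict: not equivalent; witness: a=0, b=-1, c=0


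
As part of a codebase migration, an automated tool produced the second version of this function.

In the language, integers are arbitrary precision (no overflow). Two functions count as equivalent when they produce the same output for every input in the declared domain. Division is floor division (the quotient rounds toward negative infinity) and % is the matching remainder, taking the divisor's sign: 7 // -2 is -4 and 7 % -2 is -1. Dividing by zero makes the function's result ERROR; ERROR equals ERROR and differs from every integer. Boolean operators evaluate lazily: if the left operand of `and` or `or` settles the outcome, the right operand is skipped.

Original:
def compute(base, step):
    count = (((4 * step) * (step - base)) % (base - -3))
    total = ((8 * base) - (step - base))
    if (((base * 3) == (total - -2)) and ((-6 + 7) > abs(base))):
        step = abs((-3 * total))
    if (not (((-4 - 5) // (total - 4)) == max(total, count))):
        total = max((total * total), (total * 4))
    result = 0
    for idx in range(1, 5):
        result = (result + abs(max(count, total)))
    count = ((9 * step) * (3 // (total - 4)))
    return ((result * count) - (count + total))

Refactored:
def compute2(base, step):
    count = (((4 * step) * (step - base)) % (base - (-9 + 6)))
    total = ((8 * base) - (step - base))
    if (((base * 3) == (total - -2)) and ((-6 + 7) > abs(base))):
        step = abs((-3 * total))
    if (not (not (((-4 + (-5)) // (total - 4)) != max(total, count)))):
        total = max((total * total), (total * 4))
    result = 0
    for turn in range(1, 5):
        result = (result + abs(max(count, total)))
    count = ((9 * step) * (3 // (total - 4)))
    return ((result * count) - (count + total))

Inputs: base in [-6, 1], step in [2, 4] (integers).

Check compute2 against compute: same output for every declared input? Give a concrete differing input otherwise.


Reading the diff, among the changes: constant usage differs; and comparison usage differs; and local variable names differ; and arithmetic usage differs; and boolean connective usage differs.
As a probe, take base=1, step=2: compute runs count=0, then total=7, then (((base * 3) == (total - -2)) and ((-6 + 7) > abs(base))) is false, then (not (((-4 - 5) // (total - 4)) == max(total, count))) is true, then total=49, then result=0, then (idx=1), then result=49, then (idx=2), then result=98, then (idx=3), then result=147, then (idx=4), then result=196, then count=0, then returns -49; compute2 runs count=0, then total=7, then (((base * 3) == (total - -2)) and ((-6 + 7) > abs(base))) is false, then (not (not (((-4 + (-5)) // (total - 4)) != max(total, count)))) is true, then total=49, then result=0, then (turn=1), then result=49, then (turn=2), then result=98, then (turn=3), then result=147, then (turn=4), then result=196, then count=0, then returns -49; both end at -49.
Sweeping the whole domain (24 inputs) finds no disagreement.
verdict: equivalent


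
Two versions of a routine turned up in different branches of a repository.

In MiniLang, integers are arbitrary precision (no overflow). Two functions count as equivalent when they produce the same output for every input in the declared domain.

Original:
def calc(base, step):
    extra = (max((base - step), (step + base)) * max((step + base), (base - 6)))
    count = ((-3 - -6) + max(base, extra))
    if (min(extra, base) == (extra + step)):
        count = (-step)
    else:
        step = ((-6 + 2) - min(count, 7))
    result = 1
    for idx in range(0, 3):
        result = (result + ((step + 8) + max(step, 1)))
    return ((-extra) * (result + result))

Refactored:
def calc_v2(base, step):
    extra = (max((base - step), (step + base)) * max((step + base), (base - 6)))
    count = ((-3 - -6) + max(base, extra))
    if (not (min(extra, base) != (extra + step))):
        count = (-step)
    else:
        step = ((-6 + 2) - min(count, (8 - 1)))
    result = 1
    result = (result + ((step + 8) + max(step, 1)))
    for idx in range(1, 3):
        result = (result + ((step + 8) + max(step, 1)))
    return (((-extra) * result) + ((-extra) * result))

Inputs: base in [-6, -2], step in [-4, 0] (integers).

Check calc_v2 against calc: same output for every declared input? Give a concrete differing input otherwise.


The two versions differ — the changes include statement counts differ, plus arithmetic usage differs, plus loop structure differs, plus constant usage differs, plus boolean connective usage differs, plus min/max/abs usage differs, plus comparison usage differs.
One worked example (base=-5, step=-1) — calc: extra becomes 24; next count becomes 27; next (min(extra, base) == (extra + step)) evaluates to false; next step becomes -11; next result becomes 1; next at idx=0:; next result becomes -1; next at idx=1:; next result becomes -3; next at idx=2:; next result becomes -5; next final value 240; calc_v2: extra becomes 24; next count becomes 27; next (not (min(extra, base) != (extra + step))) evaluates to false; next step becomes -11; next result becomes 1; next result becomes -1; next at idx=1:; next result becomes -3; next at idx=2:; next result becomes -5; next final value 240; agreement on 240.
Every one of the 25 inputs gives matching results.
verdict: equivalent


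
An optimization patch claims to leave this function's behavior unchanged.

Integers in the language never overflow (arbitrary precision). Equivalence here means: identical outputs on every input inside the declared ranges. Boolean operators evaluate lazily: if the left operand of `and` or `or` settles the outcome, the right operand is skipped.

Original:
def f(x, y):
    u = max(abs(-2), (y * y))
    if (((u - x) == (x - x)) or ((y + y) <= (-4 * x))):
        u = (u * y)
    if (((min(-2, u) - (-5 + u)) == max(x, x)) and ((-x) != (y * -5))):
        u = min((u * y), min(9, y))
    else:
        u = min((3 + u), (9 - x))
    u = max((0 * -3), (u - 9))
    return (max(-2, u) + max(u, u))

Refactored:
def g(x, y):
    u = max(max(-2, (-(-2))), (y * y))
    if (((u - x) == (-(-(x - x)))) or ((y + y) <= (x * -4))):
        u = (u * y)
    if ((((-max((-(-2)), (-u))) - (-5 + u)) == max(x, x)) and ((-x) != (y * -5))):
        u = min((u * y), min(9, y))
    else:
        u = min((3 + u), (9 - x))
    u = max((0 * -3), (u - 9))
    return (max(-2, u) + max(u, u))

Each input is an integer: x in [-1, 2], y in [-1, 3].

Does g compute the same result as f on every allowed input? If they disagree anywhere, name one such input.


Differences: min/max/abs usage differs, and constant usage differs — yet all 20 inputs agree.
verdict: equivalent


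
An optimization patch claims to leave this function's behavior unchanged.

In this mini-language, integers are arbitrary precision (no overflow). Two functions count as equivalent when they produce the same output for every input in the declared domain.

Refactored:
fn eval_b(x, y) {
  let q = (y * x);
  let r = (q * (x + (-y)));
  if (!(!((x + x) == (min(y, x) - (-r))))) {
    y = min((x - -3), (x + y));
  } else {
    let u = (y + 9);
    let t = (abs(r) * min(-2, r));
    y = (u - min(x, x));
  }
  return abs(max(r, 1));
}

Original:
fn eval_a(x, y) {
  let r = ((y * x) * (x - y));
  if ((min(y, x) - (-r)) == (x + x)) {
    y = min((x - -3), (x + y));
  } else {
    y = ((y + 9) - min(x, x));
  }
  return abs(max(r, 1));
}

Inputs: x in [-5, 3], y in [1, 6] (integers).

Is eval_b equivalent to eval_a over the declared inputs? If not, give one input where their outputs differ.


Although arithmetic usage differs; also local variable names differ; also constant usage differs; also statement counts differ; also min/max/abs usage differs; also boolean connective usage differs, 54/54 inputs agree.
verdict: equivalent


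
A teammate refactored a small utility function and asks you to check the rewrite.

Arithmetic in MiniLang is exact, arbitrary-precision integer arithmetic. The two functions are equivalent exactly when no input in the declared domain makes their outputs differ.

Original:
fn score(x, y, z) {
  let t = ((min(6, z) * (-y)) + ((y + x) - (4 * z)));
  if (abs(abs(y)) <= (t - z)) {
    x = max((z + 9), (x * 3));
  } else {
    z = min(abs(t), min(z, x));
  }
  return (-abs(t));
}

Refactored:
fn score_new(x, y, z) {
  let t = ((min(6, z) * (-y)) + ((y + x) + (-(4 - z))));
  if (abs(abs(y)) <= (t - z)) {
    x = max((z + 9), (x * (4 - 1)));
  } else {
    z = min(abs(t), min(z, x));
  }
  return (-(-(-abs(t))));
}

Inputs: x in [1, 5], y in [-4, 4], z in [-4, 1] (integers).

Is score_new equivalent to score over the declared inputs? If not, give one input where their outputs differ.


On input x=1, y=-4, z=-4, score returns -3 while score_new returns -27.
verdict: not equivalent; witness: x=1, y=-4, z=-4


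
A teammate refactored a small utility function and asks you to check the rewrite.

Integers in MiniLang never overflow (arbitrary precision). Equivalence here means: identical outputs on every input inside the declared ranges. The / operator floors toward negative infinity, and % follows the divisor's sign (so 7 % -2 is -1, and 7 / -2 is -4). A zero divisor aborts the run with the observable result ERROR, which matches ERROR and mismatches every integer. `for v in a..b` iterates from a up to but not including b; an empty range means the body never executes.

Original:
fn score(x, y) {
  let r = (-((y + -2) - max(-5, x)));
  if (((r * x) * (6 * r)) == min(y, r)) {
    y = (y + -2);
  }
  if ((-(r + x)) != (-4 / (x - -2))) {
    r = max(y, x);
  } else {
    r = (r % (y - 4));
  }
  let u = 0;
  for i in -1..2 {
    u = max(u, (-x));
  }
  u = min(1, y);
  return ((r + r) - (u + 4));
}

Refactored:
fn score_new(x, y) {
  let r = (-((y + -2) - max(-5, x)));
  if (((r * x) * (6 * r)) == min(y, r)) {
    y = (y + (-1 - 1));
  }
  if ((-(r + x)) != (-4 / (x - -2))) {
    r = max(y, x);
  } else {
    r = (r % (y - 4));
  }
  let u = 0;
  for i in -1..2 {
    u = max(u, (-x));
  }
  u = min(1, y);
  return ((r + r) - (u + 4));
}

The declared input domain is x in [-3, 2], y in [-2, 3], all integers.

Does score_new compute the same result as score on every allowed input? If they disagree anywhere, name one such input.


Reading the diff, among the changes: constant usage differs; also arithmetic usage differs.
Tracing x=-2, y=0: score: r=0, then (((r * x) * (6 * r)) == min(y, r)) is true, then y=-2, then a zero divisor aborts: ERROR | score_new: r=0, then (((r * x) * (6 * r)) == min(y, r)) is true, then y=-2, then a zero divisor aborts: ERROR — matching result ERROR.
An exhaustive pass over the 36 declared inputs shows identical outputs.
verdict: equivalent


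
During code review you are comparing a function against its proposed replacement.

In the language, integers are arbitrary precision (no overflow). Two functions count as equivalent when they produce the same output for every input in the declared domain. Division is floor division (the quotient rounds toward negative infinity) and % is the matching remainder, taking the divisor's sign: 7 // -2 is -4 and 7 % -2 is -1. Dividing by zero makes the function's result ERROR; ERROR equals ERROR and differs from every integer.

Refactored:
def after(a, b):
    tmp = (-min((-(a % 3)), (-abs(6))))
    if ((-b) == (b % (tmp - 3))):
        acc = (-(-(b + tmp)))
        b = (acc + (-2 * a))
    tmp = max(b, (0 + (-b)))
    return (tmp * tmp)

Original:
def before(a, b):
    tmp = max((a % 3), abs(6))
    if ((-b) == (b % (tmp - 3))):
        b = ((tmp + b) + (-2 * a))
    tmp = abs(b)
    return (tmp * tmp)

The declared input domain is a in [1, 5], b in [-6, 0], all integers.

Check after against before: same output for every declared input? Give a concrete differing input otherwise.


Side by side, the visible changes include: statement counts differ; also constant usage differs; also arithmetic usage differs; also local variable names differ; also min/max/abs usage differs.
Tracing a=4, b=-1: before: tmp=6, then ((-b) == (b % (tmp - 3))) is false, then tmp=1, then returns 1 | after: tmp=6, then ((-b) == (b % (tmp - 3))) is false, then tmp=1, then returns 1 — matching result 1.
Checked all 35 inputs in the declared domain: the outputs agree on every one.
verdict: equivalent


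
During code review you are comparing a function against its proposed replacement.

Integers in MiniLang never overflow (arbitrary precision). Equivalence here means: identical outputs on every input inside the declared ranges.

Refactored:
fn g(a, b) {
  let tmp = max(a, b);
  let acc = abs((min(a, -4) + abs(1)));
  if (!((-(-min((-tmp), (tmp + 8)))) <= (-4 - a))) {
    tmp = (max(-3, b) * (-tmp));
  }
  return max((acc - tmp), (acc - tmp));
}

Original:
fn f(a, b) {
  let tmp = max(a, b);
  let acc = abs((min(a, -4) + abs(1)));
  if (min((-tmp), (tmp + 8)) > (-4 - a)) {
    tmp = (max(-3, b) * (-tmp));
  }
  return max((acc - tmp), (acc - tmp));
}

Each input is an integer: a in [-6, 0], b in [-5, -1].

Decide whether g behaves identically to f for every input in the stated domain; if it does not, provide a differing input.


Changes here: boolean connective usage differs, plus comparison usage differs; the full 35-point sweep finds no disagreement.
verdict: equivalent


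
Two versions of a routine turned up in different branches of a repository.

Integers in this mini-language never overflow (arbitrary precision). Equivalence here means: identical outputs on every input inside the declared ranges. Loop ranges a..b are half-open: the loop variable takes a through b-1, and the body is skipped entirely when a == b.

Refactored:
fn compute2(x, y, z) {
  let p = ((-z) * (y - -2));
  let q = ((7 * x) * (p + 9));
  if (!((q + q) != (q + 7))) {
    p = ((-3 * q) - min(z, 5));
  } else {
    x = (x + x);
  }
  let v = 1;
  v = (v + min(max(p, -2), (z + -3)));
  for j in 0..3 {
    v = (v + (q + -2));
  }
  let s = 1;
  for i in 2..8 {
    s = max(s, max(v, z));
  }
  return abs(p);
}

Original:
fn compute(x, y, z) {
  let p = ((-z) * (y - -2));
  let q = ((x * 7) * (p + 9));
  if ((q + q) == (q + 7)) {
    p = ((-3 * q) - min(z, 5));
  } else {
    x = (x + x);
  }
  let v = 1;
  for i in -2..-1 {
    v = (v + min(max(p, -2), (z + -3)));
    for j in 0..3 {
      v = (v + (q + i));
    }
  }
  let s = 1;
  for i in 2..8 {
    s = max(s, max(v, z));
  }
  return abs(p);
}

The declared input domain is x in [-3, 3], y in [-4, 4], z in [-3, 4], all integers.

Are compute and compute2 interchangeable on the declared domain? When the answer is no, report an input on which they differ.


The two are interchangeable: constant usage differs; loop structure differs; boolean connective usage differs; comparison usage differs; statement counts differ, and every declared input agrees.
Tracing x=-3, y=-2, z=-1: compute: p=0, then q=-189, then ((q + q) == (q + 7)) is false, then x=-6, then v=1, then (i=-2), then v=-3, then (j=0), then v=-194, then (j=1), then v=-385, then (j=2), then v=-576, then s=1, then (i=2), then s=1, then (i=3), then s=1, then (i=4), then s=1, then (i=5), then s=1, then (i=6), then s=1, then (i=7), then s=1, then returns 0 | compute2: p=0, then q=-189, then (!((q + q) != (q + 7))) is false, then x=-6, then v=1, then v=-3, then (j=0), then v=-194, then (j=1), then v=-385, then (j=2), then v=-576, then s=1, then (i=2), then s=1, then (i=3), then s=1, then (i=4), then s=1, then (i=5), then s=1, then (i=6), then s=1, then (i=7), then s=1, then returns 0 — matching result 0.
Checked all 504 inputs in the declared domain: the outputs agree on every one.
verdict: equivalent


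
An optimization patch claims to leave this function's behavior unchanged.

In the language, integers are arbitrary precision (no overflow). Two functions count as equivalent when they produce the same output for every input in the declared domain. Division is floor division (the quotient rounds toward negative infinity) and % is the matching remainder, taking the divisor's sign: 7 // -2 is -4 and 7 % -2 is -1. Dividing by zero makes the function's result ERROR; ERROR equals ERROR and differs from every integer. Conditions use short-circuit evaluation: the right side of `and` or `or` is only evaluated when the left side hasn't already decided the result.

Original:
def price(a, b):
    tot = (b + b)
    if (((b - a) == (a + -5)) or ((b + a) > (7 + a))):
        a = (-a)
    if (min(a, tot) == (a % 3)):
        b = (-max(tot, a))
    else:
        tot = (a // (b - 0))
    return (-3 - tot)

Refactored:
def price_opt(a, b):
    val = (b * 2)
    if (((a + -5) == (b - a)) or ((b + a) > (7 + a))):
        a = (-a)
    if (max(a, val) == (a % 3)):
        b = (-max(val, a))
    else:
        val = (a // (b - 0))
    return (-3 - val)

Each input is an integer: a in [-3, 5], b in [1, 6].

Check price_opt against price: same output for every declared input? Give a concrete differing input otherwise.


a=-1, b=1 yields -2 from price but -5 from price_opt.
verdict: not equivalent; witness: a=-1, b=1


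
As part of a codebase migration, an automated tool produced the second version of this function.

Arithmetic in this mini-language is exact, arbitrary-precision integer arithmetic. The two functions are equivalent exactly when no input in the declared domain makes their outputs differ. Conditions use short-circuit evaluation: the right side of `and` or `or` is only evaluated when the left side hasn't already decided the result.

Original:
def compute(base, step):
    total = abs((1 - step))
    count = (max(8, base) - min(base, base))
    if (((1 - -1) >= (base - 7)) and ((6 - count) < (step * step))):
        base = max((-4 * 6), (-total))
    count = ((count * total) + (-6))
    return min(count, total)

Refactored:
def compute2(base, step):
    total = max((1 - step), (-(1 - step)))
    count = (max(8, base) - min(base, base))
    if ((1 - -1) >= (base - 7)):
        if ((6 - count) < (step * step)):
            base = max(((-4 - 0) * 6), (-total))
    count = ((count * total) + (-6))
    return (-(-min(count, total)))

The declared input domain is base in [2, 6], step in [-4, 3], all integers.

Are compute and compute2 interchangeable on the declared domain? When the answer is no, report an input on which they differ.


Although constant usage differs; also branching structure differs; also arithmetic usage differs; also statement counts differ; also boolean connective usage differs; also min/max/abs usage differs, 40/40 inputs agree.
verdict: equivalent


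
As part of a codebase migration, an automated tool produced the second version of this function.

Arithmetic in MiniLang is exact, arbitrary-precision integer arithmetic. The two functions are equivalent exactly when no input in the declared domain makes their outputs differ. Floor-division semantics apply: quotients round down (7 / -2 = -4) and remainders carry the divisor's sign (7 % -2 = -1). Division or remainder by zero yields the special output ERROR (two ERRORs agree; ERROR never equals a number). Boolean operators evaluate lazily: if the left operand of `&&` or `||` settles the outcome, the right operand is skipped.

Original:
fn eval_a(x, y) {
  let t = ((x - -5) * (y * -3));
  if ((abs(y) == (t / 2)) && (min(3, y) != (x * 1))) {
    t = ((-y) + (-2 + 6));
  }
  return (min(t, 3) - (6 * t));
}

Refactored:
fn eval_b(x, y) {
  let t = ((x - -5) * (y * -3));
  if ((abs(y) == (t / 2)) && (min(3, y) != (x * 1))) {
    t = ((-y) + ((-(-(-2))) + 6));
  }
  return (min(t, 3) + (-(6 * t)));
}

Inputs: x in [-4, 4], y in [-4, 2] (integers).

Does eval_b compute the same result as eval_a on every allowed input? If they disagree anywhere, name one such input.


Side by side, the visible changes include: arithmetic usage differs.
One worked example (x=-2, y=-2) — eval_a: t := 18 | ((abs(y) == (t / 2)) && (min(3, y) != (x * 1))): false | result -105; eval_b: t := 18 | ((abs(y) == (t / 2)) && (min(3, y) != (x * 1))): false | result -105; agreement on -105.
Every one of the 63 inputs gives matching results.
verdict: equivalent


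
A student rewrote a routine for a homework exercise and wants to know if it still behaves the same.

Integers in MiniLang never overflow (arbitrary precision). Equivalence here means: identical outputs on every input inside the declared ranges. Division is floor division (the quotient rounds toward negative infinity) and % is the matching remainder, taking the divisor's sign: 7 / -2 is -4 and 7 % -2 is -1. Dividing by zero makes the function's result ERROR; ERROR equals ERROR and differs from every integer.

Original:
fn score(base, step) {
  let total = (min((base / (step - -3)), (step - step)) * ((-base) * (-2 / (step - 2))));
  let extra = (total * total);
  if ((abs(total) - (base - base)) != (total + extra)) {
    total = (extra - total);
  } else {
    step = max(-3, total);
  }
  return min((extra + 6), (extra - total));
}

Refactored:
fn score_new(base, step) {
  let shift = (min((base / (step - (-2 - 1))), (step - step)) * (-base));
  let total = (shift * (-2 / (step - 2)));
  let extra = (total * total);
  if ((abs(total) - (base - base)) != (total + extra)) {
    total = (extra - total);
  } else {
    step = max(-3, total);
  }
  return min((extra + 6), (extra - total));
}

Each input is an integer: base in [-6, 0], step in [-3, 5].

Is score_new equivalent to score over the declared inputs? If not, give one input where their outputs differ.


Differences: arithmetic usage differs; also statement counts differ; also constant usage differs; also local variable names differ — yet all 63 inputs agree.
verdict: equivalent


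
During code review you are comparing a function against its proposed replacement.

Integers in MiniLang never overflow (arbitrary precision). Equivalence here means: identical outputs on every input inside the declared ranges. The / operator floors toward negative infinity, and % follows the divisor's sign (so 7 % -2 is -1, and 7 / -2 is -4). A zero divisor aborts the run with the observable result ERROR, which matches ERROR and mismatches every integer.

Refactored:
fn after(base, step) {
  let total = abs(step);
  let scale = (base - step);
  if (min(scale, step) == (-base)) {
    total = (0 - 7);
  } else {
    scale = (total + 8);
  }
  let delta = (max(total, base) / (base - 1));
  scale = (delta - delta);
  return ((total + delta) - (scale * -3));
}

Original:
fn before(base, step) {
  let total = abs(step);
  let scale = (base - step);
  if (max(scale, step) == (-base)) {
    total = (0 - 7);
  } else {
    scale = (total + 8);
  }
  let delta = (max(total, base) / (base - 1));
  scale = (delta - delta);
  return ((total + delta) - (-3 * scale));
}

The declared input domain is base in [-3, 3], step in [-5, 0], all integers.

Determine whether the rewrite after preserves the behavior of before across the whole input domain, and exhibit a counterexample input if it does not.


Not equivalent: base=-2, step=-4 separates them (-7 vs 2).
before: total = 4; scale = 2; (max(scale, step) == (-base)) -> true; total = -7; delta = 0; scale = 0; return -7
after: total = 4; scale = 2; (min(scale, step) == (-base)) -> false; scale = 12; delta = -2; scale = 0; return 2
verdict: not equivalent; witness: base=-2, step=-4
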